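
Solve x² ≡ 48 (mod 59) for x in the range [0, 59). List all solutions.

15, 44

Since 59 ≡ 3 (mod 4), a square root of 48 is 48^((59+1)/4) = 48^15 mod 59.
Repeated squaring: 48^2≡3, 48^4≡9, 48^8≡22 (mod 59).
48^15 = 48^(8+4+2+1) ≡ 15 (mod 59).
Check: 15² = 225 ≡ 48 (mod 59). The two roots are 15 and 44.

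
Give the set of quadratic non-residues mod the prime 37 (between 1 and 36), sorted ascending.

2, 5, 6, 8, 13, 14, 15, 17, 18, 19, 20, 22, 23, 24, 29, 31, 32, 35

Square k = 1,…,18 (k and 37−k give the same square):
1²=1, 2²=4, 3²=9, 4²=16, 5²=25, 6²=36, 7²≡12, 8²≡27, 9²≡7, 10²≡26, 11²≡10, 12²≡33, 13²≡21, 14²≡11, 15²≡3, 16²≡34, 17²≡30, 18²≡28 (mod 37).
The residues are {1, 3, 4, 7, 9, 10, 11, 12, 16, 21, 25, 26, 27, 28, 30, 33, 34, 36}; the non-residues are the remaining 18 nonzero classes.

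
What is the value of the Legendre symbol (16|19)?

Pull out 2^4: since 19 ≡ 3 (mod 8), (2/19) = -1, so (2/19)^4 = +1.
Reached (1/19) = 1. Collecting the sign flips along the way, the symbol is +1.

1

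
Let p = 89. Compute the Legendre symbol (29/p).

-1

Euler's criterion: (29/89) ≡ 29^44 (mod 89).
29^2 ≡ 40 (mod 89)
29^4 ≡ 87 (mod 89)
29^8 ≡ 4 (mod 89)
29^16 ≡ 16 (mod 89)
29^32 ≡ 78 (mod 89)
29^44 = 29^(32+8+4) ≡ 88 (mod 89).
Result is 88 ≡ −1, so (29/89) = −1.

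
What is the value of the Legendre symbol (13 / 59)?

Reciprocity: 13 ≡ 1 and 59 ≡ 3 (mod 4), so (13/59) = +(59/13).
Reduce top mod 13: now compute (7/13).
Reciprocity: 7 ≡ 3 and 13 ≡ 1 (mod 4), so (7/13) = +(13/7).
Reduce top mod 7: now compute (6/7).
Pull out 2: since 7 ≡ 7 (mod 8), (2/7) = +1.
Reciprocity: 3 ≡ 3 and 7 ≡ 3 (mod 4), so (3/7) = −(7/3).
Reduce top mod 3: now compute (1/3).
Reached (1/3) = 1. Collecting the sign flips along the way, the symbol is -1.

-1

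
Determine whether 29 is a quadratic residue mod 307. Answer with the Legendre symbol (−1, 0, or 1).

Euler's criterion: (29/307) ≡ 29^153 (mod 307).
29^2 ≡ 227 (mod 307)
29^4 ≡ 260 (mod 307)
29^8 ≡ 60 (mod 307)
29^16 ≡ 223 (mod 307)
29^32 ≡ 302 (mod 307)
29^64 ≡ 25 (mod 307)
29^128 ≡ 11 (mod 307)
29^153 = 29^(128+16+8+1) ≡ 306 (mod 307).
Result is 306 ≡ −1, so (29/307) = −1.

-1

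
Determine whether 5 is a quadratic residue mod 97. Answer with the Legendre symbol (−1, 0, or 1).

-1

Reciprocity: 5 ≡ 1 and 97 ≡ 1 (mod 4), so (5/97) = +(97/5).
Reduce top mod 5: now compute (2/5).
Pull out 2: since 5 ≡ 5 (mod 8), (2/5) = -1.
Reached (1/5) = 1. Collecting the sign flips along the way, the symbol is -1.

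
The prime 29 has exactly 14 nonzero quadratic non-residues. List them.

Square k = 1,…,14 (k and 29−k give the same square):
1²=1, 2²=4, 3²=9, 4²=16, 5²=25, 6²≡7, 7²≡20, 8²≡6, 9²≡23, 10²≡13, 11²≡5, 12²≡28, 13²≡24, 14²≡22 (mod 29).
The residues are {1, 4, 5, 6, 7, 9, 13, 16, 20, 22, 23, 24, 25, 28}; the non-residues are the remaining 14 nonzero classes.

2 3 8 10 11 12 14 15 17 18 19 21 26 27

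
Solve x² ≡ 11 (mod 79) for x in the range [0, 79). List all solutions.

13, 66

Since 79 ≡ 3 (mod 4), a square root of 11 is 11^((79+1)/4) = 11^20 mod 79.
Repeated squaring: 11^2≡42, 11^4≡26, 11^8≡44, 11^16≡40 (mod 79).
11^20 = 11^(16+4) ≡ 13 (mod 79).
Check: 13² = 169 ≡ 11 (mod 79). The two roots are 13 and 66.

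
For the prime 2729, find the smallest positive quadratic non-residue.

3

(2/2729) = +1, so 2 is a residue.
(3/2729) = −1, so 3 is the smallest positive non-residue mod 2729.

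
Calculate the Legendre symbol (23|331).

Euler's criterion: (23/331) ≡ 23^165 (mod 331).
23^2 ≡ 198 (mod 331)
23^4 ≡ 146 (mod 331)
23^8 ≡ 132 (mod 331)
23^16 ≡ 212 (mod 331)
23^32 ≡ 259 (mod 331)
23^64 ≡ 219 (mod 331)
23^128 ≡ 297 (mod 331)
23^165 = 23^(128+32+4+1) ≡ 330 (mod 331).
Result is 330 ≡ −1, so (23/331) = −1.

-1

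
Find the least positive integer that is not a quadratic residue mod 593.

(2/593) = +1, so 2 is a residue.
(3/593) = −1, so 3 is the smallest positive non-residue mod 593.

3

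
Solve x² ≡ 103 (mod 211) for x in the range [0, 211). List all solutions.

37, 174

Since 211 ≡ 3 (mod 4), a square root of 103 is 103^((211+1)/4) = 103^53 mod 211.
Repeated squaring: 103^2≡59, 103^4≡105, 103^8≡53, 103^16≡66, 103^32≡136 (mod 211).
103^53 = 103^(32+16+4+1) ≡ 37 (mod 211).
Check: 37² = 1369 ≡ 103 (mod 211). The two roots are 37 and 174.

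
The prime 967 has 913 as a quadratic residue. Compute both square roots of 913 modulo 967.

Since 967 ≡ 3 (mod 4), a square root of 913 is 913^((967+1)/4) = 913^242 mod 967.
Repeated squaring: 913^2≡15, 913^4≡225, 913^8≡341, 913^16≡241, 913^32≡61, 913^64≡820, 913^128≡335 (mod 967).
913^242 = 913^(128+64+32+16+2) ≡ 874 (mod 967).
Check: 874² = 763876 ≡ 913 (mod 967). The two roots are 93 and 874.

93, 874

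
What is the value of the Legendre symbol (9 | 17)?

1

Euler's criterion: (9/17) ≡ 9^8 (mod 17).
9^2 ≡ 13 (mod 17)
9^4 ≡ 16 (mod 17)
9^8 ≡ 1 (mod 17)
9^8 = 9^(8) ≡ 1 (mod 17).
Result is 1, so (9/17) = 1.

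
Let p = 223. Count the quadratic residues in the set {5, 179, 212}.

(5/223) = -1 → non-residue.
(179/223) = +1 → QR.
(212/223) = +1 → QR.
Total quadratic residues among the 3: 2.

2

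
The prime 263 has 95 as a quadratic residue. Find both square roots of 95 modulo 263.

Since 263 ≡ 3 (mod 4), a square root of 95 is 95^((263+1)/4) = 95^66 mod 263.
Repeated squaring: 95^2≡83, 95^4≡51, 95^8≡234, 95^16≡52, 95^32≡74, 95^64≡216 (mod 263).
95^66 = 95^(64+2) ≡ 44 (mod 263).
Check: 44² = 1936 ≡ 95 (mod 263). The two roots are 44 and 219.

44, 219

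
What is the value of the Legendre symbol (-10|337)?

-1

Euler's criterion: (-10/337) ≡ 327^168 (mod 337).
327^2 ≡ 100 (mod 337)
327^4 ≡ 227 (mod 337)
327^8 ≡ 305 (mod 337)
327^16 ≡ 13 (mod 337)
327^32 ≡ 169 (mod 337)
327^64 ≡ 253 (mod 337)
327^128 ≡ 316 (mod 337)
327^168 = 327^(128+32+8) ≡ 336 (mod 337).
Result is 336 ≡ −1, so (-10/337) = −1.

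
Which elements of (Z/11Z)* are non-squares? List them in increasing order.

2 6 7 8 10

Square k = 1,…,5 (k and 11−k give the same square):
1²=1, 2²=4, 3²=9, 4²≡5, 5²≡3 (mod 11).
The residues are {1, 3, 4, 5, 9}; the non-residues are the remaining 5 nonzero classes.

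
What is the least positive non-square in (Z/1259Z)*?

2

(2/1259) = −1, so 2 is the smallest positive non-residue mod 1259.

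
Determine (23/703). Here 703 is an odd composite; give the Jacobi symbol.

-1

Reciprocity: 23 ≡ 3 and 703 ≡ 3 (mod 4), so (23/703) = −(703/23).
Reduce top mod 23: now compute (13/23).
Reciprocity: 13 ≡ 1 and 23 ≡ 3 (mod 4), so (13/23) = +(23/13).
Reduce top mod 13: now compute (10/13).
Pull out 2: since 13 ≡ 5 (mod 8), (2/13) = -1.
Reciprocity: 5 ≡ 1 and 13 ≡ 1 (mod 4), so (5/13) = +(13/5).
Reduce top mod 5: now compute (3/5).
Reciprocity: 3 ≡ 3 and 5 ≡ 1 (mod 4), so (3/5) = +(5/3).
Reduce top mod 3: now compute (2/3).
Pull out 2: since 3 ≡ 3 (mod 8), (2/3) = -1.
Reached (1/3) = 1. Collecting the sign flips along the way, the symbol is -1.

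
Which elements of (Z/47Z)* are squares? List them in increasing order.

1,2,3,4,6,7,8,9,12,14,16,17,18,21,24,25,27,28,32,34,36,37,42

Square k = 1,…,23 (k and 47−k give the same square):
1²=1, 2²=4, 3²=9, 4²=16, 5²=25, 6²=36, 7²≡2, 8²≡17, 9²≡34, 10²≡6, 11²≡27, 12²≡3, 13²≡28, 14²≡8, 15²≡37, 16²≡21, 17²≡7, 18²≡42, 19²≡32, 20²≡24, 21²≡18, 22²≡14, 23²≡12 (mod 47).
So the quadratic residues mod 47 are {1, 2, 3, 4, 6, 7, 8, 9, 12, 14, 16, 17, 18, 21, 24, 25, 27, 28, 32, 34, 36, 37, 42}.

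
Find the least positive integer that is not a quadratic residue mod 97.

5

(2/97) = +1, so 2 is a residue.
(3/97) = +1, so 3 is a residue.
(4/97) = +1, so 4 is a residue.
(5/97) = −1, so 5 is the smallest positive non-residue mod 97.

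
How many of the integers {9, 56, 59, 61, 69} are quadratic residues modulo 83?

(9/83) = +1 → QR.
(56/83) = -1 → non-residue.
(59/83) = +1 → QR.
(61/83) = +1 → QR.
(69/83) = +1 → QR.
Total quadratic residues among the 5: 4.

4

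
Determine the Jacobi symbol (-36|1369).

1

First reduce: -36 ≡ 1333 (mod 1369).
Reciprocity: 1333 ≡ 1 and 1369 ≡ 1 (mod 4), so (1333/1369) = +(1369/1333).
Reduce top mod 1333: now compute (36/1333).
Pull out 2^2: since 1333 ≡ 5 (mod 8), (2/1333) = -1, so (2/1333)^2 = +1.
Reciprocity: 9 ≡ 1 and 1333 ≡ 1 (mod 4), so (9/1333) = +(1333/9).
Reduce top mod 9: now compute (1/9).
Reached (1/9) = 1. Collecting the sign flips along the way, the symbol is +1.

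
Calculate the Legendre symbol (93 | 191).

-1

Euler's criterion: (93/191) ≡ 93^95 (mod 191).
93^2 ≡ 54 (mod 191)
93^4 ≡ 51 (mod 191)
93^8 ≡ 118 (mod 191)
93^16 ≡ 172 (mod 191)
93^32 ≡ 170 (mod 191)
93^64 ≡ 59 (mod 191)
93^95 = 93^(64+16+8+4+2+1) ≡ 190 (mod 191).
Result is 190 ≡ −1, so (93/191) = −1.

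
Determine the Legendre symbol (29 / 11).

Euler's criterion: (29/11) ≡ 7^5 (mod 11).
7^2 ≡ 5 (mod 11)
7^4 ≡ 3 (mod 11)
7^5 = 7^(4+1) ≡ 10 (mod 11).
Result is 10 ≡ −1, so (29/11) = −1.

-1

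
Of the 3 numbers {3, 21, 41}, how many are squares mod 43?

2

(3/43) = -1 → non-residue.
(21/43) = +1 → QR.
(41/43) = +1 → QR.
Total quadratic residues among the 3: 2.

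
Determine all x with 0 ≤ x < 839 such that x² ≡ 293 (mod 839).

Since 839 ≡ 3 (mod 4), a square root of 293 is 293^((839+1)/4) = 293^210 mod 839.
Repeated squaring: 293^2≡271, 293^4≡448, 293^8≡183, 293^16≡768, 293^32≡7, 293^64≡49, 293^128≡723 (mod 839).
293^210 = 293^(128+64+16+2) ≡ 516 (mod 839).
Check: 516² = 266256 ≡ 293 (mod 839). The two roots are 323 and 516.

323, 516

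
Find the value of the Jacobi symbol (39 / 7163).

0

Reciprocity: 39 ≡ 3 and 7163 ≡ 3 (mod 4), so (39/7163) = −(7163/39).
Reduce top mod 39: now compute (26/39).
Pull out 2: since 39 ≡ 7 (mod 8), (2/39) = +1.
Reciprocity: 13 ≡ 1 and 39 ≡ 3 (mod 4), so (13/39) = +(39/13).
Reduce top mod 13: now compute (0/13).
Top reduces to 0: gcd > 1, so the symbol is 0.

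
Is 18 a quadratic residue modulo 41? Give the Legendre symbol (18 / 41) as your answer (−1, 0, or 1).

Pull out 2: since 41 ≡ 1 (mod 8), (2/41) = +1.
Reciprocity: 9 ≡ 1 and 41 ≡ 1 (mod 4), so (9/41) = +(41/9).
Reduce top mod 9: now compute (5/9).
Reciprocity: 5 ≡ 1 and 9 ≡ 1 (mod 4), so (5/9) = +(9/5).
Reduce top mod 5: now compute (4/5).
Pull out 2^2: since 5 ≡ 5 (mod 8), (2/5) = -1, so (2/5)^2 = +1.
Reached (1/5) = 1. Collecting the sign flips along the way, the symbol is +1.

1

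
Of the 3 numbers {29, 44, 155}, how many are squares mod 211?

(29/211) = -1 → non-residue.
(44/211) = +1 → QR.
(155/211) = -1 → non-residue.
Total quadratic residues among the 3: 1.

1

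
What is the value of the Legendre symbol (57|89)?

1

Reciprocity: 57 ≡ 1 and 89 ≡ 1 (mod 4), so (57/89) = +(89/57).
Reduce top mod 57: now compute (32/57).
Pull out 2^5: since 57 ≡ 1 (mod 8), (2/57) = +1, so (2/57)^5 = +1.
Reached (1/57) = 1. Collecting the sign flips along the way, the symbol is +1.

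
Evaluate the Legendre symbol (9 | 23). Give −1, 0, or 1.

Reciprocity: 9 ≡ 1 and 23 ≡ 3 (mod 4), so (9/23) = +(23/9).
Reduce top mod 9: now compute (5/9).
Reciprocity: 5 ≡ 1 and 9 ≡ 1 (mod 4), so (5/9) = +(9/5).
Reduce top mod 5: now compute (4/5).
Pull out 2^2: since 5 ≡ 5 (mod 8), (2/5) = -1, so (2/5)^2 = +1.
Reached (1/5) = 1. Collecting the sign flips along the way, the symbol is +1.

1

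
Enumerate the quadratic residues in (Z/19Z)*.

1 4 5 6 7 9 11 16 17

Square k = 1,…,9 (k and 19−k give the same square):
1²=1, 2²=4, 3²=9, 4²=16, 5²≡6, 6²≡17, 7²≡11, 8²≡7, 9²≡5 (mod 19).
So the quadratic residues mod 19 are {1, 4, 5, 6, 7, 9, 11, 16, 17}.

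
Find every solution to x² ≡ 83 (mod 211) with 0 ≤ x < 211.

100, 111

Since 211 ≡ 3 (mod 4), a square root of 83 is 83^((211+1)/4) = 83^53 mod 211.
Repeated squaring: 83^2≡137, 83^4≡201, 83^8≡100, 83^16≡83, 83^32≡137 (mod 211).
83^53 = 83^(32+16+4+1) ≡ 100 (mod 211).
Check: 100² = 10000 ≡ 83 (mod 211). The two roots are 100 and 111.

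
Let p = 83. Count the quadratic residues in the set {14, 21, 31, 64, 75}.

(14/83) = -1 → non-residue.
(21/83) = +1 → QR.
(31/83) = +1 → QR.
(64/83) = +1 → QR.
(75/83) = +1 → QR.
Total quadratic residues among the 5: 4.

4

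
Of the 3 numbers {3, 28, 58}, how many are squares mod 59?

2

(3/59) = +1 → QR.
(28/59) = +1 → QR.
(58/59) = -1 → non-residue.
Total quadratic residues among the 3: 2.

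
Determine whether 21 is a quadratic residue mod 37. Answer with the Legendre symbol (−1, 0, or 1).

Euler's criterion: (21/37) ≡ 21^18 (mod 37).
21^2 ≡ 34 (mod 37)
21^4 ≡ 9 (mod 37)
21^8 ≡ 7 (mod 37)
21^16 ≡ 12 (mod 37)
21^18 = 21^(16+2) ≡ 1 (mod 37).
Result is 1, so (21/37) = 1.

1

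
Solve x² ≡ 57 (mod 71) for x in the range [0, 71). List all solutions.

Since 71 ≡ 3 (mod 4), a square root of 57 is 57^((71+1)/4) = 57^18 mod 71.
Repeated squaring: 57^2≡54, 57^4≡5, 57^8≡25, 57^16≡57 (mod 71).
57^18 = 57^(16+2) ≡ 25 (mod 71).
Check: 25² = 625 ≡ 57 (mod 71). The two roots are 25 and 46.

25, 46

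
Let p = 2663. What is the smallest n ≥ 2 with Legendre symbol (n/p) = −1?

(2/2663) = +1, so 2 is a residue.
(3/2663) = +1, so 3 is a residue.
(4/2663) = +1, so 4 is a residue.
(5/2663) = −1, so 5 is the smallest positive non-residue mod 2663.

5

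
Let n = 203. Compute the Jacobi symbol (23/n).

Reciprocity: 23 ≡ 3 and 203 ≡ 3 (mod 4), so (23/203) = −(203/23).
Reduce top mod 23: now compute (19/23).
Reciprocity: 19 ≡ 3 and 23 ≡ 3 (mod 4), so (19/23) = −(23/19).
Reduce top mod 19: now compute (4/19).
Pull out 2^2: since 19 ≡ 3 (mod 8), (2/19) = -1, so (2/19)^2 = +1.
Reached (1/19) = 1. Collecting the sign flips along the way, the symbol is +1.

1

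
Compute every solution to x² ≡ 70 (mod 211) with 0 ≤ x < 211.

80, 131

Since 211 ≡ 3 (mod 4), a square root of 70 is 70^((211+1)/4) = 70^53 mod 211.
Repeated squaring: 70^2≡47, 70^4≡99, 70^8≡95, 70^16≡163, 70^32≡194 (mod 211).
70^53 = 70^(32+16+4+1) ≡ 80 (mod 211).
Check: 80² = 6400 ≡ 70 (mod 211). The two roots are 80 and 131.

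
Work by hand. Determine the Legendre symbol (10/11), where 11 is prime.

-1

Pull out 2: since 11 ≡ 3 (mod 8), (2/11) = -1.
Reciprocity: 5 ≡ 1 and 11 ≡ 3 (mod 4), so (5/11) = +(11/5).
Reduce top mod 5: now compute (1/5).
Reached (1/5) = 1. Collecting the sign flips along the way, the symbol is -1.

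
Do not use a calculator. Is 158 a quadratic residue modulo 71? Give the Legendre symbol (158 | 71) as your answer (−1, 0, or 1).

1

Euler's criterion: (158/71) ≡ 16^35 (mod 71).
16^2 ≡ 43 (mod 71)
16^4 ≡ 3 (mod 71)
16^8 ≡ 9 (mod 71)
16^16 ≡ 10 (mod 71)
16^32 ≡ 29 (mod 71)
16^35 = 16^(32+2+1) ≡ 1 (mod 71).
Result is 1, so (158/71) = 1.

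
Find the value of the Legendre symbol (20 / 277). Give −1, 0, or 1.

-1

Pull out 2^2: since 277 ≡ 5 (mod 8), (2/277) = -1, so (2/277)^2 = +1.
Reciprocity: 5 ≡ 1 and 277 ≡ 1 (mod 4), so (5/277) = +(277/5).
Reduce top mod 5: now compute (2/5).
Pull out 2: since 5 ≡ 5 (mod 8), (2/5) = -1.
Reached (1/5) = 1. Collecting the sign flips along the way, the symbol is -1.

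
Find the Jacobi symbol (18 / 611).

Pull out 2: since 611 ≡ 3 (mod 8), (2/611) = -1.
Reciprocity: 9 ≡ 1 and 611 ≡ 3 (mod 4), so (9/611) = +(611/9).
Reduce top mod 9: now compute (8/9).
Pull out 2^3: since 9 ≡ 1 (mod 8), (2/9) = +1, so (2/9)^3 = +1.
Reached (1/9) = 1. Collecting the sign flips along the way, the symbol is -1.

-1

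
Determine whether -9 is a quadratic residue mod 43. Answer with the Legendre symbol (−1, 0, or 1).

First reduce: -9 ≡ 34 (mod 43).
Pull out 2: since 43 ≡ 3 (mod 8), (2/43) = -1.
Reciprocity: 17 ≡ 1 and 43 ≡ 3 (mod 4), so (17/43) = +(43/17).
Reduce top mod 17: now compute (9/17).
Reciprocity: 9 ≡ 1 and 17 ≡ 1 (mod 4), so (9/17) = +(17/9).
Reduce top mod 9: now compute (8/9).
Pull out 2^3: since 9 ≡ 1 (mod 8), (2/9) = +1, so (2/9)^3 = +1.
Reached (1/9) = 1. Collecting the sign flips along the way, the symbol is -1.

-1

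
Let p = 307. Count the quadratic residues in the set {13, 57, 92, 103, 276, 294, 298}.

(13/307) = -1 → non-residue.
(57/307) = -1 → non-residue.
(92/307) = -1 → non-residue.
(103/307) = +1 → QR.
(276/307) = +1 → QR.
(294/307) = +1 → QR.
(298/307) = -1 → non-residue.
Total quadratic residues among the 7: 3.

3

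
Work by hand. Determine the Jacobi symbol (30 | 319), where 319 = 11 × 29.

-1

Pull out 2: since 319 ≡ 7 (mod 8), (2/319) = +1.
Reciprocity: 15 ≡ 3 and 319 ≡ 3 (mod 4), so (15/319) = −(319/15).
Reduce top mod 15: now compute (4/15).
Pull out 2^2: since 15 ≡ 7 (mod 8), (2/15) = +1, so (2/15)^2 = +1.
Reached (1/15) = 1. Collecting the sign flips along the way, the symbol is -1.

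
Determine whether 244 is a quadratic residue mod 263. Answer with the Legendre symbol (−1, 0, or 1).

1

Euler's criterion: (244/263) ≡ 244^131 (mod 263).
244^2 ≡ 98 (mod 263)
244^4 ≡ 136 (mod 263)
244^8 ≡ 86 (mod 263)
244^16 ≡ 32 (mod 263)
244^32 ≡ 235 (mod 263)
244^64 ≡ 258 (mod 263)
244^128 ≡ 25 (mod 263)
244^131 = 244^(128+2+1) ≡ 1 (mod 263).
Result is 1, so (244/263) = 1.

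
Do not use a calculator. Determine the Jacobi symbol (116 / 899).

Pull out 2^2: since 899 ≡ 3 (mod 8), (2/899) = -1, so (2/899)^2 = +1.
Reciprocity: 29 ≡ 1 and 899 ≡ 3 (mod 4), so (29/899) = +(899/29).
Reduce top mod 29: now compute (0/29).
Top reduces to 0: gcd > 1, so the symbol is 0.

0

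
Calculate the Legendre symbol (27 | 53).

-1

Euler's criterion: (27/53) ≡ 27^26 (mod 53).
27^2 ≡ 40 (mod 53)
27^4 ≡ 10 (mod 53)
27^8 ≡ 47 (mod 53)
27^16 ≡ 36 (mod 53)
27^26 = 27^(16+8+2) ≡ 52 (mod 53).
Result is 52 ≡ −1, so (27/53) = −1.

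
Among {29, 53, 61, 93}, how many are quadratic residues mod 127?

(29/127) = -1 → non-residue.
(53/127) = -1 → non-residue.
(61/127) = +1 → QR.
(93/127) = -1 → non-residue.
Total quadratic residues among the 4: 1.

1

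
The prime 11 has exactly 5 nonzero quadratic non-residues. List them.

Square k = 1,…,5 (k and 11−k give the same square):
1²=1, 2²=4, 3²=9, 4²≡5, 5²≡3 (mod 11).
The residues are {1, 3, 4, 5, 9}; the non-residues are the remaining 5 nonzero classes.

2, 6, 7, 8, 10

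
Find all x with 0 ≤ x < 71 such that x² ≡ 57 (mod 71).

25, 46

Since 71 ≡ 3 (mod 4), a square root of 57 is 57^((71+1)/4) = 57^18 mod 71.
Repeated squaring: 57^2≡54, 57^4≡5, 57^8≡25, 57^16≡57 (mod 71).
57^18 = 57^(16+2) ≡ 25 (mod 71).
Check: 25² = 625 ≡ 57 (mod 71). The two roots are 25 and 46.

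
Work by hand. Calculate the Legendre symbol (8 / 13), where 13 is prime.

-1

Pull out 2^3: since 13 ≡ 5 (mod 8), (2/13) = -1, so (2/13)^3 = -1.
Reached (1/13) = 1. Collecting the sign flips along the way, the symbol is -1.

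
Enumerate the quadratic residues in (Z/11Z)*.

Square k = 1,…,5 (k and 11−k give the same square):
1²=1, 2²=4, 3²=9, 4²≡5, 5²≡3 (mod 11).
So the quadratic residues mod 11 are {1, 3, 4, 5, 9}.

1 3 4 5 9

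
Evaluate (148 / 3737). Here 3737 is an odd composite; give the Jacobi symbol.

0

Pull out 2^2: since 3737 ≡ 1 (mod 8), (2/3737) = +1, so (2/3737)^2 = +1.
Reciprocity: 37 ≡ 1 and 3737 ≡ 1 (mod 4), so (37/3737) = +(3737/37).
Reduce top mod 37: now compute (0/37).
Top reduces to 0: gcd > 1, so the symbol is 0.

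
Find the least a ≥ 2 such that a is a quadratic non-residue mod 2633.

3

(2/2633) = +1, so 2 is a residue.
(3/2633) = −1, so 3 is the smallest positive non-residue mod 2633.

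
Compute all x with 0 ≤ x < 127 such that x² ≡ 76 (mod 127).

Since 127 ≡ 3 (mod 4), a square root of 76 is 76^((127+1)/4) = 76^32 mod 127.
Repeated squaring: 76^2≡61, 76^4≡38, 76^8≡47, 76^16≡50, 76^32≡87 (mod 127).
76^32 = 76^(32) ≡ 87 (mod 127).
Check: 87² = 7569 ≡ 76 (mod 127). The two roots are 40 and 87.

40, 87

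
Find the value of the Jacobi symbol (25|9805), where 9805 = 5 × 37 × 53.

Reciprocity: 25 ≡ 1 and 9805 ≡ 1 (mod 4), so (25/9805) = +(9805/25).
Reduce top mod 25: now compute (5/25).
Reciprocity: 5 ≡ 1 and 25 ≡ 1 (mod 4), so (5/25) = +(25/5).
Reduce top mod 5: now compute (0/5).
Top reduces to 0: gcd > 1, so the symbol is 0.

0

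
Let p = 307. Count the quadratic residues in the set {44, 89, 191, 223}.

4

(44/307) = +1 → QR.
(89/307) = +1 → QR.
(191/307) = +1 → QR.
(223/307) = +1 → QR.
Total quadratic residues among the 4: 4.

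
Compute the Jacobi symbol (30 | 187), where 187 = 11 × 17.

-1

Pull out 2: since 187 ≡ 3 (mod 8), (2/187) = -1.
Reciprocity: 15 ≡ 3 and 187 ≡ 3 (mod 4), so (15/187) = −(187/15).
Reduce top mod 15: now compute (7/15).
Reciprocity: 7 ≡ 3 and 15 ≡ 3 (mod 4), so (7/15) = −(15/7).
Reduce top mod 7: now compute (1/7).
Reached (1/7) = 1. Collecting the sign flips along the way, the symbol is -1.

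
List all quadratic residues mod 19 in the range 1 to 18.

Square k = 1,…,9 (k and 19−k give the same square):
1²=1, 2²=4, 3²=9, 4²=16, 5²≡6, 6²≡17, 7²≡11, 8²≡7, 9²≡5 (mod 19).
So the quadratic residues mod 19 are {1, 4, 5, 6, 7, 9, 11, 16, 17}.

1 4 5 6 7 9 11 16 17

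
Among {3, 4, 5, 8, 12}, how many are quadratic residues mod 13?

(3/13) = +1 → QR.
(4/13) = +1 → QR.
(5/13) = -1 → non-residue.
(8/13) = -1 → non-residue.
(12/13) = +1 → QR.
Total quadratic residues among the 5: 3.

3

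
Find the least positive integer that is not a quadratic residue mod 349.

2

(2/349) = −1, so 2 is the smallest positive non-residue mod 349.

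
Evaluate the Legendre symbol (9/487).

Reciprocity: 9 ≡ 1 and 487 ≡ 3 (mod 4), so (9/487) = +(487/9).
Reduce top mod 9: now compute (1/9).
Reached (1/9) = 1. Collecting the sign flips along the way, the symbol is +1.

1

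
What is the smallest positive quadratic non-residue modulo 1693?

(2/1693) = −1, so 2 is the smallest positive non-residue mod 1693.

2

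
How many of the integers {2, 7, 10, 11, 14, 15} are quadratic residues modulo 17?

(2/17) = +1 → QR.
(7/17) = -1 → non-residue.
(10/17) = -1 → non-residue.
(11/17) = -1 → non-residue.
(14/17) = -1 → non-residue.
(15/17) = +1 → QR.
Total quadratic residues among the 6: 2.

2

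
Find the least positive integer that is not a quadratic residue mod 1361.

(2/1361) = +1, so 2 is a residue.
(3/1361) = −1, so 3 is the smallest positive non-residue mod 1361.

3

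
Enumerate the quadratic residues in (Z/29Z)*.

Square k = 1,…,14 (k and 29−k give the same square):
1²=1, 2²=4, 3²=9, 4²=16, 5²=25, 6²≡7, 7²≡20, 8²≡6, 9²≡23, 10²≡13, 11²≡5, 12²≡28, 13²≡24, 14²≡22 (mod 29).
So the quadratic residues mod 29 are {1, 4, 5, 6, 7, 9, 13, 16, 20, 22, 23, 24, 25, 28}.

1 4 5 6 7 9 13 16 20 22 23 24 25 28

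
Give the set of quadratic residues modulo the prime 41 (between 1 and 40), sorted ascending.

1, 2, 4, 5, 8, 9, 10, 16, 18, 20, 21, 23, 25, 31, 32, 33, 36, 37, 39, 40

Square k = 1,…,20 (k and 41−k give the same square):
1²=1, 2²=4, 3²=9, 4²=16, 5²=25, 6²=36, 7²≡8, 8²≡23, 9²≡40, 10²≡18, 11²≡39, 12²≡21, 13²≡5, 14²≡32, 15²≡20, 16²≡10, 17²≡2, 18²≡37, 19²≡33, 20²≡31 (mod 41).
So the quadratic residues mod 41 are {1, 2, 4, 5, 8, 9, 10, 16, 18, 20, 21, 23, 25, 31, 32, 33, 36, 37, 39, 40}.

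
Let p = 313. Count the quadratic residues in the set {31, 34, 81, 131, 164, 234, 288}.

(31/313) = -1 → non-residue.
(34/313) = -1 → non-residue.
(81/313) = +1 → QR.
(131/313) = -1 → non-residue.
(164/313) = -1 → non-residue.
(234/313) = +1 → QR.
(288/313) = +1 → QR.
Total quadratic residues among the 7: 3.

3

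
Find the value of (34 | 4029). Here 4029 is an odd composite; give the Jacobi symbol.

Pull out 2: since 4029 ≡ 5 (mod 8), (2/4029) = -1.
Reciprocity: 17 ≡ 1 and 4029 ≡ 1 (mod 4), so (17/4029) = +(4029/17).
Reduce top mod 17: now compute (0/17).
Top reduces to 0: gcd > 1, so the symbol is 0.

0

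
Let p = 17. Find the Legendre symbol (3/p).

-1

Euler's criterion: (3/17) ≡ 3^8 (mod 17).
3^2 ≡ 9 (mod 17)
3^4 ≡ 13 (mod 17)
3^8 ≡ 16 (mod 17)
3^8 = 3^(8) ≡ 16 (mod 17).
Result is 16 ≡ −1, so (3/17) = −1.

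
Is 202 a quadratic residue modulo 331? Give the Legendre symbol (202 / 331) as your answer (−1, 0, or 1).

Pull out 2: since 331 ≡ 3 (mod 8), (2/331) = -1.
Reciprocity: 101 ≡ 1 and 331 ≡ 3 (mod 4), so (101/331) = +(331/101).
Reduce top mod 101: now compute (28/101).
Pull out 2^2: since 101 ≡ 5 (mod 8), (2/101) = -1, so (2/101)^2 = +1.
Reciprocity: 7 ≡ 3 and 101 ≡ 1 (mod 4), so (7/101) = +(101/7).
Reduce top mod 7: now compute (3/7).
Reciprocity: 3 ≡ 3 and 7 ≡ 3 (mod 4), so (3/7) = −(7/3).
Reduce top mod 3: now compute (1/3).
Reached (1/3) = 1. Collecting the sign flips along the way, the symbol is +1.

1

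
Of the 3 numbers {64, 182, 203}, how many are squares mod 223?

2

(64/223) = +1 → QR.
(182/223) = -1 → non-residue.
(203/223) = +1 → QR.
Total quadratic residues among the 3: 2.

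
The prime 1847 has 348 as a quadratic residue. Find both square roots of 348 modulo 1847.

Since 1847 ≡ 3 (mod 4), a square root of 348 is 348^((1847+1)/4) = 348^462 mod 1847.
Repeated squaring: 348^2≡1049, 348^4≡1436, 348^8≡844, 348^16≡1241, 348^32≡1530, 348^64≡751, 348^128≡666, 348^256≡276 (mod 1847).
348^462 = 348^(256+128+64+8+4+2) ≡ 1370 (mod 1847).
Check: 1370² = 1876900 ≡ 348 (mod 1847). The two roots are 477 and 1370.

477, 1370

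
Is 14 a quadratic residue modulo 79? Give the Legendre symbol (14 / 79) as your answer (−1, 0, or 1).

-1

Pull out 2: since 79 ≡ 7 (mod 8), (2/79) = +1.
Reciprocity: 7 ≡ 3 and 79 ≡ 3 (mod 4), so (7/79) = −(79/7).
Reduce top mod 7: now compute (2/7).
Pull out 2: since 7 ≡ 7 (mod 8), (2/7) = +1.
Reached (1/7) = 1. Collecting the sign flips along the way, the symbol is -1.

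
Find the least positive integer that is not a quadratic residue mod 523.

(2/523) = −1, so 2 is the smallest positive non-residue mod 523.

2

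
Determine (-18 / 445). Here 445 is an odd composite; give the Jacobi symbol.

-1

First reduce: -18 ≡ 427 (mod 445).
Reciprocity: 427 ≡ 3 and 445 ≡ 1 (mod 4), so (427/445) = +(445/427).
Reduce top mod 427: now compute (18/427).
Pull out 2: since 427 ≡ 3 (mod 8), (2/427) = -1.
Reciprocity: 9 ≡ 1 and 427 ≡ 3 (mod 4), so (9/427) = +(427/9).
Reduce top mod 9: now compute (4/9).
Pull out 2^2: since 9 ≡ 1 (mod 8), (2/9) = +1, so (2/9)^2 = +1.
Reached (1/9) = 1. Collecting the sign flips along the way, the symbol is -1.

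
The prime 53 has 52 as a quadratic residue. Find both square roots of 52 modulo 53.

23, 30

53 ≡ 1 (mod 4), so we find a root by search.
Trying successive values, 23² = 529 ≡ 52 (mod 53). The other root is 53 − 23 = 30.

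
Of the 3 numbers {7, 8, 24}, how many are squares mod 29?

(7/29) = +1 → QR.
(8/29) = -1 → non-residue.
(24/29) = +1 → QR.
Total quadratic residues among the 3: 2.

2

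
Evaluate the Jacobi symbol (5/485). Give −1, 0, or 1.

Reciprocity: 5 ≡ 1 and 485 ≡ 1 (mod 4), so (5/485) = +(485/5).
Reduce top mod 5: now compute (0/5).
Top reduces to 0: gcd > 1, so the symbol is 0.

0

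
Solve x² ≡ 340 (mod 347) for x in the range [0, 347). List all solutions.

149, 198

Since 347 ≡ 3 (mod 4), a square root of 340 is 340^((347+1)/4) = 340^87 mod 347.
Repeated squaring: 340^2≡49, 340^4≡319, 340^8≡90, 340^16≡119, 340^32≡281, 340^64≡192 (mod 347).
340^87 = 340^(64+16+4+2+1) ≡ 149 (mod 347).
Check: 149² = 22201 ≡ 340 (mod 347). The two roots are 149 and 198.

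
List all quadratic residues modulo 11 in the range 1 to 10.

1 3 4 5 9

Square k = 1,…,5 (k and 11−k give the same square):
1²=1, 2²=4, 3²=9, 4²≡5, 5²≡3 (mod 11).
So the quadratic residues mod 11 are {1, 3, 4, 5, 9}.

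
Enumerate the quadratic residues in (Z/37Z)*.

Square k = 1,…,18 (k and 37−k give the same square):
1²=1, 2²=4, 3²=9, 4²=16, 5²=25, 6²=36, 7²≡12, 8²≡27, 9²≡7, 10²≡26, 11²≡10, 12²≡33, 13²≡21, 14²≡11, 15²≡3, 16²≡34, 17²≡30, 18²≡28 (mod 37).
So the quadratic residues mod 37 are {1, 3, 4, 7, 9, 10, 11, 12, 16, 21, 25, 26, 27, 28, 30, 33, 34, 36}.

1, 3, 4, 7, 9, 10, 11, 12, 16, 21, 25, 26, 27, 28, 30, 33, 34, 36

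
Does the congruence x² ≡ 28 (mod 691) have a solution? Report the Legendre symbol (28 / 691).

Pull out 2^2: since 691 ≡ 3 (mod 8), (2/691) = -1, so (2/691)^2 = +1.
Reciprocity: 7 ≡ 3 and 691 ≡ 3 (mod 4), so (7/691) = −(691/7).
Reduce top mod 7: now compute (5/7).
Reciprocity: 5 ≡ 1 and 7 ≡ 3 (mod 4), so (5/7) = +(7/5).
Reduce top mod 5: now compute (2/5).
Pull out 2: since 5 ≡ 5 (mod 8), (2/5) = -1.
Reached (1/5) = 1. Collecting the sign flips along the way, the symbol is +1.

1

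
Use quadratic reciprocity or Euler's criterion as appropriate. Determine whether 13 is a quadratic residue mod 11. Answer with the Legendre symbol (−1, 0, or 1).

First reduce: 13 ≡ 2 (mod 11).
Pull out 2: since 11 ≡ 3 (mod 8), (2/11) = -1.
Reached (1/11) = 1. Collecting the sign flips along the way, the symbol is -1.

-1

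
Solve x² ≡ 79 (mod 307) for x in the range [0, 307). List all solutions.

Since 307 ≡ 3 (mod 4), a square root of 79 is 79^((307+1)/4) = 79^77 mod 307.
Repeated squaring: 79^2≡101, 79^4≡70, 79^8≡295, 79^16≡144, 79^32≡167, 79^64≡259 (mod 307).
79^77 = 79^(64+8+4+1) ≡ 155 (mod 307).
Check: 155² = 24025 ≡ 79 (mod 307). The two roots are 152 and 155.

152, 155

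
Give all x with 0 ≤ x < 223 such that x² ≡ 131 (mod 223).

77, 146

Since 223 ≡ 3 (mod 4), a square root of 131 is 131^((223+1)/4) = 131^56 mod 223.
Repeated squaring: 131^2≡213, 131^4≡100, 131^8≡188, 131^16≡110, 131^32≡58 (mod 223).
131^56 = 131^(32+16+8) ≡ 146 (mod 223).
Check: 146² = 21316 ≡ 131 (mod 223). The two roots are 77 and 146.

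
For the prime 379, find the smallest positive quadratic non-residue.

(2/379) = −1, so 2 is the smallest positive non-residue mod 379.

2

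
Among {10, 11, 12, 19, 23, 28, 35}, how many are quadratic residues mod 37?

(10/37) = +1 → QR.
(11/37) = +1 → QR.
(12/37) = +1 → QR.
(19/37) = -1 → non-residue.
(23/37) = -1 → non-residue.
(28/37) = +1 → QR.
(35/37) = -1 → non-residue.
Total quadratic residues among the 7: 4.

4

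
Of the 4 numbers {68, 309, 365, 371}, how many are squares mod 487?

0

(68/487) = -1 → non-residue.
(309/487) = -1 → non-residue.
(365/487) = -1 → non-residue.
(371/487) = -1 → non-residue.
Total quadratic residues among the 4: 0.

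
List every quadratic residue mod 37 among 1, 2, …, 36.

1 3 4 7 9 10 11 12 16 21 25 26 27 28 30 33 34 36

Square k = 1,…,18 (k and 37−k give the same square):
1²=1, 2²=4, 3²=9, 4²=16, 5²=25, 6²=36, 7²≡12, 8²≡27, 9²≡7, 10²≡26, 11²≡10, 12²≡33, 13²≡21, 14²≡11, 15²≡3, 16²≡34, 17²≡30, 18²≡28 (mod 37).
So the quadratic residues mod 37 are {1, 3, 4, 7, 9, 10, 11, 12, 16, 21, 25, 26, 27, 28, 30, 33, 34, 36}.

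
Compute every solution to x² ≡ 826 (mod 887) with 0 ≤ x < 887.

Since 887 ≡ 3 (mod 4), a square root of 826 is 826^((887+1)/4) = 826^222 mod 887.
Repeated squaring: 826^2≡173, 826^4≡658, 826^8≡108, 826^16≡133, 826^32≡836, 826^64≡827, 826^128≡52 (mod 887).
826^222 = 826^(128+64+16+8+4+2) ≡ 284 (mod 887).
Check: 284² = 80656 ≡ 826 (mod 887). The two roots are 284 and 603.

284, 603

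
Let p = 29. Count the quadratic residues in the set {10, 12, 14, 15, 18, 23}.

1

(10/29) = -1 → non-residue.
(12/29) = -1 → non-residue.
(14/29) = -1 → non-residue.
(15/29) = -1 → non-residue.
(18/29) = -1 → non-residue.
(23/29) = +1 → QR.
Total quadratic residues among the 6: 1.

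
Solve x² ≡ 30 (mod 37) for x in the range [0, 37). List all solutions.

17, 20

37 ≡ 1 (mod 4), so we find a root by search.
Trying successive values, 17² = 289 ≡ 30 (mod 37). The other root is 37 − 17 = 20.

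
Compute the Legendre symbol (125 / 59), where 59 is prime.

Euler's criterion: (125/59) ≡ 7^29 (mod 59).
7^2 ≡ 49 (mod 59)
7^4 ≡ 41 (mod 59)
7^8 ≡ 29 (mod 59)
7^16 ≡ 15 (mod 59)
7^29 = 7^(16+8+4+1) ≡ 1 (mod 59).
Result is 1, so (125/59) = 1.

1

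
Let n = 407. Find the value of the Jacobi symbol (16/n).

Pull out 2^4: since 407 ≡ 7 (mod 8), (2/407) = +1, so (2/407)^4 = +1.
Reached (1/407) = 1. Collecting the sign flips along the way, the symbol is +1.

1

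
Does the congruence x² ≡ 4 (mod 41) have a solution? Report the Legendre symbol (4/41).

1

Pull out 2^2: since 41 ≡ 1 (mod 8), (2/41) = +1, so (2/41)^2 = +1.
Reached (1/41) = 1. Collecting the sign flips along the way, the symbol is +1.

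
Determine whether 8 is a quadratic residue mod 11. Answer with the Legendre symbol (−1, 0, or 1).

Pull out 2^3: since 11 ≡ 3 (mod 8), (2/11) = -1, so (2/11)^3 = -1.
Reached (1/11) = 1. Collecting the sign flips along the way, the symbol is -1.

-1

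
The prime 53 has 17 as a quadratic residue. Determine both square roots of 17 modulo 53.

21, 32

53 ≡ 1 (mod 4), so we find a root by search.
Trying successive values, 21² = 441 ≡ 17 (mod 53). The other root is 53 − 21 = 32.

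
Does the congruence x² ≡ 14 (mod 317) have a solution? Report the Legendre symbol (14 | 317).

-1

Pull out 2: since 317 ≡ 5 (mod 8), (2/317) = -1.
Reciprocity: 7 ≡ 3 and 317 ≡ 1 (mod 4), so (7/317) = +(317/7).
Reduce top mod 7: now compute (2/7).
Pull out 2: since 7 ≡ 7 (mod 8), (2/7) = +1.
Reached (1/7) = 1. Collecting the sign flips along the way, the symbol is -1.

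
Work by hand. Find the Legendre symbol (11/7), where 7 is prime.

1

First reduce: 11 ≡ 4 (mod 7).
Pull out 2^2: since 7 ≡ 7 (mod 8), (2/7) = +1, so (2/7)^2 = +1.
Reached (1/7) = 1. Collecting the sign flips along the way, the symbol is +1.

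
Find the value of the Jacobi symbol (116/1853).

Pull out 2^2: since 1853 ≡ 5 (mod 8), (2/1853) = -1, so (2/1853)^2 = +1.
Reciprocity: 29 ≡ 1 and 1853 ≡ 1 (mod 4), so (29/1853) = +(1853/29).
Reduce top mod 29: now compute (26/29).
Pull out 2: since 29 ≡ 5 (mod 8), (2/29) = -1.
Reciprocity: 13 ≡ 1 and 29 ≡ 1 (mod 4), so (13/29) = +(29/13).
Reduce top mod 13: now compute (3/13).
Reciprocity: 3 ≡ 3 and 13 ≡ 1 (mod 4), so (3/13) = +(13/3).
Reduce top mod 3: now compute (1/3).
Reached (1/3) = 1. Collecting the sign flips along the way, the symbol is -1.

-1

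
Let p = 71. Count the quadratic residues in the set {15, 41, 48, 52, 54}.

3

(15/71) = +1 → QR.
(41/71) = -1 → non-residue.
(48/71) = +1 → QR.
(52/71) = -1 → non-residue.
(54/71) = +1 → QR.
Total quadratic residues among the 5: 3.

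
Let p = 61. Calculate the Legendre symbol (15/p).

1

Reciprocity: 15 ≡ 3 and 61 ≡ 1 (mod 4), so (15/61) = +(61/15).
Reduce top mod 15: now compute (1/15).
Reached (1/15) = 1. Collecting the sign flips along the way, the symbol is +1.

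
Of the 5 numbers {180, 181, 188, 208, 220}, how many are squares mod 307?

(180/307) = -1 → non-residue.
(181/307) = +1 → QR.
(188/307) = -1 → non-residue.
(208/307) = -1 → non-residue.
(220/307) = -1 → non-residue.
Total quadratic residues among the 5: 1.

1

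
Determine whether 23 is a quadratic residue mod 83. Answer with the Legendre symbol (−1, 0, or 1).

1

Euler's criterion: (23/83) ≡ 23^41 (mod 83).
23^2 ≡ 31 (mod 83)
23^4 ≡ 48 (mod 83)
23^8 ≡ 63 (mod 83)
23^16 ≡ 68 (mod 83)
23^32 ≡ 59 (mod 83)
23^41 = 23^(32+8+1) ≡ 1 (mod 83).
Result is 1, so (23/83) = 1.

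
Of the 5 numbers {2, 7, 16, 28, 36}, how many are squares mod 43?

(2/43) = -1 → non-residue.
(7/43) = -1 → non-residue.
(16/43) = +1 → QR.
(28/43) = -1 → non-residue.
(36/43) = +1 → QR.
Total quadratic residues among the 5: 2.

2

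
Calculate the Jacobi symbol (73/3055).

Reciprocity: 73 ≡ 1 and 3055 ≡ 3 (mod 4), so (73/3055) = +(3055/73).
Reduce top mod 73: now compute (62/73).
Pull out 2: since 73 ≡ 1 (mod 8), (2/73) = +1.
Reciprocity: 31 ≡ 3 and 73 ≡ 1 (mod 4), so (31/73) = +(73/31).
Reduce top mod 31: now compute (11/31).
Reciprocity: 11 ≡ 3 and 31 ≡ 3 (mod 4), so (11/31) = −(31/11).
Reduce top mod 11: now compute (9/11).
Reciprocity: 9 ≡ 1 and 11 ≡ 3 (mod 4), so (9/11) = +(11/9).
Reduce top mod 9: now compute (2/9).
Pull out 2: since 9 ≡ 1 (mod 8), (2/9) = +1.
Reached (1/9) = 1. Collecting the sign flips along the way, the symbol is -1.

-1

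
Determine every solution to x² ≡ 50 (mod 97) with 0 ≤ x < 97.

27, 70

97 ≡ 1 (mod 4), so we find a root by search.
Trying successive values, 27² = 729 ≡ 50 (mod 97). The other root is 97 − 27 = 70.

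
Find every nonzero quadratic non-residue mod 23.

5 7 10 11 14 15 17 19 20 21 22

Square k = 1,…,11 (k and 23−k give the same square):
1²=1, 2²=4, 3²=9, 4²=16, 5²≡2, 6²≡13, 7²≡3, 8²≡18, 9²≡12, 10²≡8, 11²≡6 (mod 23).
The residues are {1, 2, 3, 4, 6, 8, 9, 12, 13, 16, 18}; the non-residues are the remaining 11 nonzero classes.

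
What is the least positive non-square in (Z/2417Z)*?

3

(2/2417) = +1, so 2 is a residue.
(3/2417) = −1, so 3 is the smallest positive non-residue mod 2417.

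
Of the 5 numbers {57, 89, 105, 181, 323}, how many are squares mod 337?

2

(57/337) = -1 → non-residue.
(89/337) = -1 → non-residue.
(105/337) = -1 → non-residue.
(181/337) = +1 → QR.
(323/337) = +1 → QR.
Total quadratic residues among the 5: 2.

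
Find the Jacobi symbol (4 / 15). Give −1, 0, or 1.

Pull out 2^2: since 15 ≡ 7 (mod 8), (2/15) = +1, so (2/15)^2 = +1.
Reached (1/15) = 1. Collecting the sign flips along the way, the symbol is +1.

1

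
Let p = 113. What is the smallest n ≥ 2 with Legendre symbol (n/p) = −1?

3

(2/113) = +1, so 2 is a residue.
(3/113) = −1, so 3 is the smallest positive non-residue mod 113.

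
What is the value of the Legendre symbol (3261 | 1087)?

0

First reduce: 3261 ≡ 0 (mod 1087).
Top reduces to 0: gcd > 1, so the symbol is 0.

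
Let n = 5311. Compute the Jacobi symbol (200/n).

Pull out 2^3: since 5311 ≡ 7 (mod 8), (2/5311) = +1, so (2/5311)^3 = +1.
Reciprocity: 25 ≡ 1 and 5311 ≡ 3 (mod 4), so (25/5311) = +(5311/25).
Reduce top mod 25: now compute (11/25).
Reciprocity: 11 ≡ 3 and 25 ≡ 1 (mod 4), so (11/25) = +(25/11).
Reduce top mod 11: now compute (3/11).
Reciprocity: 3 ≡ 3 and 11 ≡ 3 (mod 4), so (3/11) = −(11/3).
Reduce top mod 3: now compute (2/3).
Pull out 2: since 3 ≡ 3 (mod 8), (2/3) = -1.
Reached (1/3) = 1. Collecting the sign flips along the way, the symbol is +1.

1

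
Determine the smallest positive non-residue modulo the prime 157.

(2/157) = −1, so 2 is the smallest positive non-residue mod 157.

2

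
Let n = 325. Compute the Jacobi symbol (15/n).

0

Reciprocity: 15 ≡ 3 and 325 ≡ 1 (mod 4), so (15/325) = +(325/15).
Reduce top mod 15: now compute (10/15).
Pull out 2: since 15 ≡ 7 (mod 8), (2/15) = +1.
Reciprocity: 5 ≡ 1 and 15 ≡ 3 (mod 4), so (5/15) = +(15/5).
Reduce top mod 5: now compute (0/5).
Top reduces to 0: gcd > 1, so the symbol is 0.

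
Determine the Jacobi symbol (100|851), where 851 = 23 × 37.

Pull out 2^2: since 851 ≡ 3 (mod 8), (2/851) = -1, so (2/851)^2 = +1.
Reciprocity: 25 ≡ 1 and 851 ≡ 3 (mod 4), so (25/851) = +(851/25).
Reduce top mod 25: now compute (1/25).
Reached (1/25) = 1. Collecting the sign flips along the way, the symbol is +1.

1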